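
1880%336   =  200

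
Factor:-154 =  - 2^1*7^1* 11^1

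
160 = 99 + 61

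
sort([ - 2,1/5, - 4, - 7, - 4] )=[ - 7, - 4, - 4, - 2 , 1/5]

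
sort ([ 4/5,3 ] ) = [ 4/5, 3 ] 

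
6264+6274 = 12538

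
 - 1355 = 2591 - 3946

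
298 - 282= 16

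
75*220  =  16500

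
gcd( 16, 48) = 16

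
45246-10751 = 34495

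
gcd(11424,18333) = 21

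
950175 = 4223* 225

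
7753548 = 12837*604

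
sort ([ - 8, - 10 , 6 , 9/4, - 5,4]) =[-10, - 8, -5, 9/4, 4, 6 ]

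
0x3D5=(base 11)812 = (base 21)24F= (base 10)981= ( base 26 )1BJ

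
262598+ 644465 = 907063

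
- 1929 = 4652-6581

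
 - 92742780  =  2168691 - 94911471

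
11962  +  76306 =88268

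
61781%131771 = 61781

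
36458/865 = 42 + 128/865 = 42.15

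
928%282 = 82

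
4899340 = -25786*( - 190) 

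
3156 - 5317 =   -  2161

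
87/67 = 87/67 = 1.30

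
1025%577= 448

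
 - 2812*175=  -  492100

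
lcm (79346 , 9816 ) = 952152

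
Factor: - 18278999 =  - 37^1*43^1*11489^1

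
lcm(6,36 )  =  36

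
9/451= 9/451 = 0.02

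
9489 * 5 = 47445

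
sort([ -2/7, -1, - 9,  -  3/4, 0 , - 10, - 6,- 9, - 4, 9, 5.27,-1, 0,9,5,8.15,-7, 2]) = [-10 ,-9,-9, - 7,-6, - 4, - 1, - 1, - 3/4,-2/7, 0,0, 2, 5,5.27,8.15 , 9 , 9]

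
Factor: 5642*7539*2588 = 2^3 * 3^1*7^2 * 13^1 * 31^1*359^1*647^1=110080678344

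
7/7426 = 7/7426 = 0.00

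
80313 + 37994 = 118307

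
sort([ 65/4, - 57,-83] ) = [ - 83, - 57,  65/4]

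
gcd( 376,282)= 94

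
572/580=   143/145 = 0.99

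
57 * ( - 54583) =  - 3111231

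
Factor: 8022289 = 11^1*47^1*59^1*263^1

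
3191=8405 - 5214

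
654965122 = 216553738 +438411384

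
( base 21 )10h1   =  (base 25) F9J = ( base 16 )2593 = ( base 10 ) 9619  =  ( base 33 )8rg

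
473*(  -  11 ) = -5203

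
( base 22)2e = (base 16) 3A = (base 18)34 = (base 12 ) 4a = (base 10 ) 58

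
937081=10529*89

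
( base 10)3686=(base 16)E66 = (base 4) 321212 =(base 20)946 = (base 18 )b6e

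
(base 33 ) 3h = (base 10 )116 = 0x74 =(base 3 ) 11022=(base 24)4k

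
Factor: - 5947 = - 19^1*313^1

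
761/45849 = 761/45849  =  0.02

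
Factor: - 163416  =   - 2^3*3^1*11^1*619^1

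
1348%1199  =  149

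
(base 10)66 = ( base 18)3C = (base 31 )24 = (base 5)231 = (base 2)1000010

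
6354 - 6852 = -498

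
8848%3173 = 2502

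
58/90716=29/45358 = 0.00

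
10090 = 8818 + 1272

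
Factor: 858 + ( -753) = 3^1 * 5^1*7^1 = 105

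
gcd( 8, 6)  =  2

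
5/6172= 5/6172 = 0.00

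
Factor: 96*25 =2^5*3^1*5^2 = 2400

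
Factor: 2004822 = 2^1 * 3^2*127^1 * 877^1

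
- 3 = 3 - 6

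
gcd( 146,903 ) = 1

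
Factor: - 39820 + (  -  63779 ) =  - 103599 = - 3^4 * 1279^1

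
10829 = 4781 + 6048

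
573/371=573/371  =  1.54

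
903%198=111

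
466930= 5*93386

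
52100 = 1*52100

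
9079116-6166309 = 2912807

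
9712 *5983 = 58106896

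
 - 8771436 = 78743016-87514452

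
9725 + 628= 10353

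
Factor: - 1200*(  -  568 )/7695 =45440/513  =  2^7* 3^(-3)*5^1 * 19^(-1)*71^1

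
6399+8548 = 14947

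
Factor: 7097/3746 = 2^( -1)*47^1*151^1 * 1873^( -1 ) 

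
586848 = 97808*6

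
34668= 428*81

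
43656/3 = 14552=14552.00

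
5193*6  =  31158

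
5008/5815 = 5008/5815  =  0.86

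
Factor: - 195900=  - 2^2*3^1*5^2*653^1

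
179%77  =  25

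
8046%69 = 42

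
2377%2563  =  2377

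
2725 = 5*545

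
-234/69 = -4 + 14/23 = - 3.39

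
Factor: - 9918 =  - 2^1 * 3^2*19^1*29^1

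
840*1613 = 1354920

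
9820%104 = 44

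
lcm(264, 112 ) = 3696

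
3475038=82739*42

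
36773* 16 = 588368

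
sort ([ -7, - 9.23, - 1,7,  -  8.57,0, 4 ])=[-9.23,-8.57, - 7, - 1, 0, 4, 7] 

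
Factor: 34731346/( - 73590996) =  -  2^( - 1)*3^( - 1)*13^1*31^1*41^1*199^(-1)*1051^1*30817^( - 1 ) =- 17365673/36795498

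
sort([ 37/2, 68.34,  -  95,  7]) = [ - 95, 7, 37/2,  68.34]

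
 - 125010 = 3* ( - 41670)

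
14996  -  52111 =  -37115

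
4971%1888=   1195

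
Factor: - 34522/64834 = -41/77 =- 7^ ( - 1 )*11^(  -  1)*41^1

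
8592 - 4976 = 3616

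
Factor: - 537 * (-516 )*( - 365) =  -  2^2*3^2*5^1*43^1*73^1*179^1 = - 101138580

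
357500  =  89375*4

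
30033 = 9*3337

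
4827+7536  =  12363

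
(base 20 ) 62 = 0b1111010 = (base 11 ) 101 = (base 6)322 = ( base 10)122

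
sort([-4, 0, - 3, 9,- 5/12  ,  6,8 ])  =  [ - 4, -3,-5/12,0,6,8 , 9]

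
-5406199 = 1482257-6888456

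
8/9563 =8/9563 = 0.00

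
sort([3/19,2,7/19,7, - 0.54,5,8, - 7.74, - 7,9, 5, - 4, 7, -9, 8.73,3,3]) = [ - 9, - 7.74, - 7, - 4, - 0.54,3/19,  7/19,2,  3, 3, 5,5,7,7,8,8.73,9]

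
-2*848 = - 1696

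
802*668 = 535736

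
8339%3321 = 1697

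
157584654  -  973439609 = -815854955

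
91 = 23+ 68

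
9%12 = 9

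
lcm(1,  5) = 5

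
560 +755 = 1315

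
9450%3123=81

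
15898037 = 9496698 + 6401339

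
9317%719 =689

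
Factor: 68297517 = 3^2*17^1*446389^1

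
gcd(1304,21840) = 8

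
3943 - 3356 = 587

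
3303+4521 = 7824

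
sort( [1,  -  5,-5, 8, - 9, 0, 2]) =[-9 , - 5, - 5, 0, 1, 2, 8]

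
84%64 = 20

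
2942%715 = 82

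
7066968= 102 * 69284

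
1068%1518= 1068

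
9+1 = 10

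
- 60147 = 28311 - 88458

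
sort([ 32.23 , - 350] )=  [ - 350, 32.23]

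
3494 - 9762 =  - 6268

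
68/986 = 2/29 = 0.07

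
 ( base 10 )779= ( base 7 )2162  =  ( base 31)p4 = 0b1100001011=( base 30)PT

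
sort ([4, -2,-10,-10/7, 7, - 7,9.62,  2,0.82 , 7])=[- 10, - 7 , - 2, - 10/7,0.82,2, 4,7, 7,  9.62 ] 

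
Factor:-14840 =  - 2^3*5^1*7^1*53^1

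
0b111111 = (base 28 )27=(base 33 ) 1u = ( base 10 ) 63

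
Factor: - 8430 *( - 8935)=75322050 = 2^1  *3^1*5^2*281^1*1787^1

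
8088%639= 420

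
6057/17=6057/17 = 356.29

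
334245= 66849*5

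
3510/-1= -3510/1 = -3510.00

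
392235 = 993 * 395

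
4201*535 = 2247535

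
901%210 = 61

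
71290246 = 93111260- 21821014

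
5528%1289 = 372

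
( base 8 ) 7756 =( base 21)954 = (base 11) 3078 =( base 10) 4078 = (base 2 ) 111111101110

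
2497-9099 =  - 6602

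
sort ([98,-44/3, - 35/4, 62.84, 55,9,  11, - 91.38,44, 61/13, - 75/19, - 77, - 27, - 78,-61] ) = [ - 91.38 , - 78, - 77, - 61 , - 27, - 44/3, - 35/4, -75/19, 61/13, 9, 11,44,55,62.84 , 98] 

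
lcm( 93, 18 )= 558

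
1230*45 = 55350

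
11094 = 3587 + 7507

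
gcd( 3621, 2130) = 213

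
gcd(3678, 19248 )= 6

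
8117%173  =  159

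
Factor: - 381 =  - 3^1*127^1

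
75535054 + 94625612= 170160666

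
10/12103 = 10/12103 = 0.00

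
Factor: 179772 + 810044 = 989816 = 2^3*123727^1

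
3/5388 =1/1796 = 0.00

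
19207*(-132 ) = - 2535324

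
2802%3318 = 2802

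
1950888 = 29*67272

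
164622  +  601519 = 766141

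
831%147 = 96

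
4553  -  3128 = 1425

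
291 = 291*1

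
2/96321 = 2/96321 = 0.00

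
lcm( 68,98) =3332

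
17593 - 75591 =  - 57998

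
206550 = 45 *4590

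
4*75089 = 300356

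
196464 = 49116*4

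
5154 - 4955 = 199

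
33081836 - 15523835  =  17558001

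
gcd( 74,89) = 1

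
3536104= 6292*562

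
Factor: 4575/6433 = 3^1*5^2*7^(-1) *61^1*919^( - 1)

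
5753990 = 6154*935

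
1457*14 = 20398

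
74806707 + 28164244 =102970951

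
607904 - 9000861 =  - 8392957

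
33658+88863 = 122521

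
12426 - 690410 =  - 677984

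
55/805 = 11/161  =  0.07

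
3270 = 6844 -3574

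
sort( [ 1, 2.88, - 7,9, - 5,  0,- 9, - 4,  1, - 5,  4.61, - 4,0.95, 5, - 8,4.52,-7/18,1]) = [ - 9 ,-8,-7,  -  5, - 5, - 4, - 4, - 7/18,0,  0.95, 1,1,  1,2.88, 4.52,  4.61 , 5, 9]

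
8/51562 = 4/25781 =0.00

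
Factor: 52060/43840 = 19/16 =2^( - 4 )*19^1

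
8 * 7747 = 61976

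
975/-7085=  - 15/109 = - 0.14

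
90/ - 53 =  - 2 + 16/53= - 1.70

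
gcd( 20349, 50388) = 969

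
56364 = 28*2013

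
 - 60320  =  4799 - 65119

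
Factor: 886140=2^2*3^4*5^1*547^1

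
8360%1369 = 146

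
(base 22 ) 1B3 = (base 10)729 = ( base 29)P4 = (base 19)207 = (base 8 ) 1331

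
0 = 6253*0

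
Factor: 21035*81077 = 5^1*7^1*601^1 *81077^1 = 1705454695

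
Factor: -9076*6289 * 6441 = - 2^2*3^1*19^2*113^1*331^1 * 2269^1= - 367645607124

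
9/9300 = 3/3100= 0.00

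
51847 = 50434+1413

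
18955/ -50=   -3791/10 = - 379.10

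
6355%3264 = 3091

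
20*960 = 19200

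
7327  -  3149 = 4178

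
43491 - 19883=23608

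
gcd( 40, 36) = 4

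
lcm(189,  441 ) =1323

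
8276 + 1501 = 9777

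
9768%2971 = 855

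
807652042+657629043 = 1465281085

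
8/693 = 8/693  =  0.01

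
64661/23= 64661/23= 2811.35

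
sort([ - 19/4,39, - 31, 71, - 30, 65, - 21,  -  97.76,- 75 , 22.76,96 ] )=[ - 97.76 , - 75, - 31, - 30, - 21, - 19/4,22.76,39,65,71, 96 ]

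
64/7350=32/3675 = 0.01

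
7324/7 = 7324/7=1046.29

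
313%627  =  313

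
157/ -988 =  - 157/988 =- 0.16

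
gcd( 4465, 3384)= 47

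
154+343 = 497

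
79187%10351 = 6730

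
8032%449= 399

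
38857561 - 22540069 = 16317492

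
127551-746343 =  -618792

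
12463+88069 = 100532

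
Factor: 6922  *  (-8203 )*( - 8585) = 487466310110 = 2^1 * 5^1*13^1*17^1*101^1*631^1*3461^1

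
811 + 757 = 1568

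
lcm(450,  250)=2250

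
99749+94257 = 194006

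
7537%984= 649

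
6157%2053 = 2051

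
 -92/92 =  - 1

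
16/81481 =16/81481 = 0.00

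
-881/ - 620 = 1 + 261/620= 1.42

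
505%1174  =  505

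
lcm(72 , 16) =144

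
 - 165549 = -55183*3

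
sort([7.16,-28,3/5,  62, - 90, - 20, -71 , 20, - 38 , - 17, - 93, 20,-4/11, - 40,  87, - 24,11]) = [ - 93 , - 90 , - 71, - 40, - 38,  -  28, - 24, - 20, - 17,-4/11, 3/5,7.16,  11, 20,20,62,  87 ]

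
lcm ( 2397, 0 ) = 0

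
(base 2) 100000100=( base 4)10010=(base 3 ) 100122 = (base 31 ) 8c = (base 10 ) 260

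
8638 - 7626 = 1012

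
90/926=45/463 = 0.10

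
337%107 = 16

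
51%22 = 7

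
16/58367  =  16/58367= 0.00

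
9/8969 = 9/8969=0.00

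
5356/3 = 1785+1/3 = 1785.33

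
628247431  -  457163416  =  171084015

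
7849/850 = 9 + 199/850 = 9.23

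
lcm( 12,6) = 12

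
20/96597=20/96597= 0.00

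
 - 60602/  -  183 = 60602/183 = 331.16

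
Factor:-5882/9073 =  -2^1*17^1 * 43^( -1)*173^1*211^ ( - 1)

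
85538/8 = 42769/4 = 10692.25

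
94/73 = 94/73 = 1.29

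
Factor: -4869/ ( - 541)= 3^2 = 9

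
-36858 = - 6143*6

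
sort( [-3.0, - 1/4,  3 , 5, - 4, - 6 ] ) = [ - 6 ,  -  4, - 3.0,-1/4, 3,5 ]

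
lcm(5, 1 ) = 5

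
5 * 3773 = 18865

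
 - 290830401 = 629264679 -920095080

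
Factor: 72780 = 2^2 * 3^1*5^1 * 1213^1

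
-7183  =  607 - 7790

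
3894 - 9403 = - 5509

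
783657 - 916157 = -132500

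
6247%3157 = 3090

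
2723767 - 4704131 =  - 1980364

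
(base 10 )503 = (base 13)2c9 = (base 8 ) 767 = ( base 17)1ca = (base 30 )gn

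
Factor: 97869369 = 3^1*13^1*47^1*107^1*499^1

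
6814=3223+3591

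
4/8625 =4/8625 =0.00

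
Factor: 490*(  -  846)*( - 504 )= 208928160 = 2^5*3^4 * 5^1*7^3*47^1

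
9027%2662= 1041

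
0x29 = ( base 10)41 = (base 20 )21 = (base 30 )1B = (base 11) 38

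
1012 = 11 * 92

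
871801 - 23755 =848046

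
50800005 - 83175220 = - 32375215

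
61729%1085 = 969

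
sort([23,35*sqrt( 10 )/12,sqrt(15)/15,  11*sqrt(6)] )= [ sqrt(15 )/15, 35*sqrt( 10 ) /12,23, 11*sqrt( 6 ) ]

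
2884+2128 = 5012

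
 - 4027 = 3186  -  7213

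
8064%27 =18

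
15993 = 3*5331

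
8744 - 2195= 6549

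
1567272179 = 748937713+818334466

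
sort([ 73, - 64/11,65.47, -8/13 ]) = [ - 64/11,  -  8/13,65.47, 73 ]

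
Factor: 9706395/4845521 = 3^1*5^1 *37^1 * 73^( - 1) * 17489^1*66377^(- 1) 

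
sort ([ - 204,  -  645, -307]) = [ - 645, - 307, - 204]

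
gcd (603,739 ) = 1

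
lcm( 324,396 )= 3564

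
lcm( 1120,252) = 10080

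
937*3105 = 2909385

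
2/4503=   2/4503 = 0.00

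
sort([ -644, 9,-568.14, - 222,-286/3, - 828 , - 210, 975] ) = [-828,-644, - 568.14 ,-222, - 210, - 286/3,9,975 ] 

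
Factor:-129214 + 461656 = 332442= 2^1 *3^2* 11^1*23^1*73^1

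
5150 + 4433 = 9583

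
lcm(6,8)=24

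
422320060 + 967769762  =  1390089822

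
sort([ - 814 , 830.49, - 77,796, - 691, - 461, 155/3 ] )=[ - 814, - 691, - 461, - 77,155/3,796,830.49 ] 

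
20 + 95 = 115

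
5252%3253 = 1999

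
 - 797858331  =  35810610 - 833668941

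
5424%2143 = 1138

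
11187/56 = 11187/56   =  199.77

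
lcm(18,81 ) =162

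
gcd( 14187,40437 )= 3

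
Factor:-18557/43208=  - 2^(-3)*7^1 * 241^1*491^ ( - 1 ) = - 1687/3928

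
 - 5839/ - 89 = 65 + 54/89 = 65.61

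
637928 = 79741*8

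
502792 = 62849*8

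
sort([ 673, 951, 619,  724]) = [619,673,724,  951]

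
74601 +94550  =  169151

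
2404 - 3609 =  - 1205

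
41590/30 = 1386 + 1/3 = 1386.33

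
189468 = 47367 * 4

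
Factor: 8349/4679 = 3^1*11^2*  23^1*4679^(-1 ) 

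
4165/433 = 9 + 268/433 = 9.62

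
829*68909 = 57125561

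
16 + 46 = 62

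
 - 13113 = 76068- 89181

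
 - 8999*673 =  - 6056327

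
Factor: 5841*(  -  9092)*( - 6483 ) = 2^2 * 3^3 * 11^1*59^1 *2161^1 * 2273^1=344288609676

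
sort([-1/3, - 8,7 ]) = [-8, - 1/3 , 7 ] 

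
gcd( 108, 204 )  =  12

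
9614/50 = 192+7/25 = 192.28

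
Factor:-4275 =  - 3^2*5^2 * 19^1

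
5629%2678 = 273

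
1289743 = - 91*( - 14173 ) 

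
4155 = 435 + 3720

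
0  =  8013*0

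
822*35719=29361018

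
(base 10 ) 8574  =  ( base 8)20576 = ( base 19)14e5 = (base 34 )7e6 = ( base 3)102202120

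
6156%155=111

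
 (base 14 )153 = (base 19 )e3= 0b100001101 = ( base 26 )A9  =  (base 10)269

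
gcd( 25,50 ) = 25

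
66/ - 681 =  - 22/227 = -  0.10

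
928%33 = 4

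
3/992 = 3/992 = 0.00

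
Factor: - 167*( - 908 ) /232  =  37909/58 = 2^( - 1 ) * 29^( - 1)*167^1*227^1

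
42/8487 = 14/2829  =  0.00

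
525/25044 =175/8348 = 0.02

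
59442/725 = 81 + 717/725= 81.99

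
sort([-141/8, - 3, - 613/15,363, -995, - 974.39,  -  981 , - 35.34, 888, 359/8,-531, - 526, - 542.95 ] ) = [ - 995, - 981, - 974.39,  -  542.95,- 531, - 526 , - 613/15, - 35.34,-141/8, - 3, 359/8, 363, 888] 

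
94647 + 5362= 100009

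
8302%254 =174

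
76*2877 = 218652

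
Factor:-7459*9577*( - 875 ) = 5^3* 7^1*61^1*  157^1*7459^1  =  62505487625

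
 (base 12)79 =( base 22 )45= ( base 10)93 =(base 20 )4D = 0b1011101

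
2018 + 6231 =8249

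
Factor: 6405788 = 2^2*1601447^1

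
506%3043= 506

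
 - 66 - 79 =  - 145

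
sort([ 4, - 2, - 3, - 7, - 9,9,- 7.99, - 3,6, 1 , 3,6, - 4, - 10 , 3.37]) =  [ - 10,-9, - 7.99, - 7,  -  4, - 3, - 3, - 2,1,3 , 3.37,4,  6, 6, 9 ]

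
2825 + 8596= 11421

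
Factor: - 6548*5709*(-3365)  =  2^2 *3^1 *5^1*11^1*173^1*673^1*1637^1 = 125792220180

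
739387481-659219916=80167565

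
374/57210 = 187/28605=0.01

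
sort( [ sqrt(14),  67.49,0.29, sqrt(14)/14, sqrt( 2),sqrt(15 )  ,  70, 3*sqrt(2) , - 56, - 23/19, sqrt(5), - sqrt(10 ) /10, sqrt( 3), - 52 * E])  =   [ - 52*E,-56, - 23/19, - sqrt(10)/10 , sqrt(14)/14,0.29, sqrt(2 ), sqrt(3),sqrt( 5 ), sqrt( 14), sqrt( 15), 3*sqrt(2),67.49,70] 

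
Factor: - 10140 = -2^2*3^1*5^1 * 13^2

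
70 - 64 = 6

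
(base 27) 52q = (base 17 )CF2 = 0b111010001101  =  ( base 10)3725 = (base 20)965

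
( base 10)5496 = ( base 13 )266a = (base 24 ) 9d0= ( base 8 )12570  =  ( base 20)DEG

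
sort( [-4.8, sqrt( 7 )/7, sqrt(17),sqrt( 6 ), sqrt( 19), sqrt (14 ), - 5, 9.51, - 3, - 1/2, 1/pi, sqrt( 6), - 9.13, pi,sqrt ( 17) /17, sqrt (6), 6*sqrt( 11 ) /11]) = [ - 9.13, - 5, - 4.8, - 3 , - 1/2, sqrt( 17 )/17,1/pi, sqrt( 7 )/7, 6*sqrt( 11)/11, sqrt( 6 ), sqrt( 6), sqrt(6),  pi,sqrt( 14 ) , sqrt( 17 ),sqrt( 19 ) , 9.51 ]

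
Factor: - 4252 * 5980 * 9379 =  - 238479457840 = - 2^4 *5^1*13^1*23^1*83^1 *113^1*1063^1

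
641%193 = 62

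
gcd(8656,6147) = 1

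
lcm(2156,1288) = 99176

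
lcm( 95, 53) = 5035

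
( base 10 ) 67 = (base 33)21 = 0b1000011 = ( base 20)37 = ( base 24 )2J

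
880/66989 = 880/66989 = 0.01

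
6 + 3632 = 3638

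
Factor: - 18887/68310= - 1717/6210 = -  2^(-1)*3^(-3 )*5^( - 1 )*17^1*23^( - 1)*101^1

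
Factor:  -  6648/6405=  - 2^3 * 5^(-1)*7^(- 1 )*61^( - 1)*277^1 = -2216/2135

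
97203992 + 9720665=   106924657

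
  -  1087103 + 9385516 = 8298413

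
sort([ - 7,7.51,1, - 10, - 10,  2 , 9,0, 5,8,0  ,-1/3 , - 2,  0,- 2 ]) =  [-10, - 10, - 7, - 2,  -  2, - 1/3,  0, 0,0,1,2,5, 7.51, 8,9 ] 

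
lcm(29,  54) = 1566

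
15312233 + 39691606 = 55003839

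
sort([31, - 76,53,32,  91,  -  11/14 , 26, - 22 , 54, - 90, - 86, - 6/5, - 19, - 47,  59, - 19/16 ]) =[ - 90, -86, - 76,- 47, - 22, - 19,  -  6/5, - 19/16, - 11/14 , 26,31,32,53, 54, 59,91 ] 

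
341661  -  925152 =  - 583491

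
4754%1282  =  908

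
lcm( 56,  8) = 56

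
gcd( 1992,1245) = 249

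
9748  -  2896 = 6852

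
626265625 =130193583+496072042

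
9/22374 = 1/2486=0.00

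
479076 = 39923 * 12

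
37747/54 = 37747/54 = 699.02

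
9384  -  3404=5980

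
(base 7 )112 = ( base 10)58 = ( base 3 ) 2011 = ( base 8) 72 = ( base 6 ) 134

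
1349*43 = 58007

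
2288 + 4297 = 6585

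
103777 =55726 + 48051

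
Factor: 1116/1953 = 2^2*7^ ( - 1)=4/7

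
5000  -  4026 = 974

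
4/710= 2/355 = 0.01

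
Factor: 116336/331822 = 88/251=2^3*11^1 *251^ ( - 1 )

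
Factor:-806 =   -  2^1*13^1*31^1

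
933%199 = 137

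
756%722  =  34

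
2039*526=1072514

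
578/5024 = 289/2512 = 0.12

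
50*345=17250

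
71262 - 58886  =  12376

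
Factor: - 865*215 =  - 5^2*43^1 * 173^1 = -185975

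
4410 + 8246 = 12656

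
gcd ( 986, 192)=2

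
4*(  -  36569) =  - 146276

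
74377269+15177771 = 89555040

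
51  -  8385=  - 8334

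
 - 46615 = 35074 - 81689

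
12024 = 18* 668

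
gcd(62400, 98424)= 24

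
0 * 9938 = 0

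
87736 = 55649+32087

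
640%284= 72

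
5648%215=58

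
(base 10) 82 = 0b1010010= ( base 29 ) 2O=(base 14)5C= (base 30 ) 2M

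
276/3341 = 276/3341 = 0.08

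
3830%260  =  190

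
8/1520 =1/190 = 0.01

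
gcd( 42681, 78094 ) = 1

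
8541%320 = 221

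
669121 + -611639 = 57482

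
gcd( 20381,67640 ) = 89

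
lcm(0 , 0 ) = 0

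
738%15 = 3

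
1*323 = 323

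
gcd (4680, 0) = 4680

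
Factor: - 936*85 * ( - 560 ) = 44553600 = 2^7*3^2*5^2*7^1*13^1 * 17^1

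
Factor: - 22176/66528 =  - 1/3 =- 3^( - 1)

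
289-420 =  - 131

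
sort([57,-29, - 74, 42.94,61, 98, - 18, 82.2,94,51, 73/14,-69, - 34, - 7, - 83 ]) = [-83, - 74, -69, - 34, - 29,-18,-7,  73/14, 42.94, 51,57  ,  61, 82.2, 94,98 ]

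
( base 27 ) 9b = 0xfe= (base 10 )254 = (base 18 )e2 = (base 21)C2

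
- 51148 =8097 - 59245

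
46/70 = 23/35 =0.66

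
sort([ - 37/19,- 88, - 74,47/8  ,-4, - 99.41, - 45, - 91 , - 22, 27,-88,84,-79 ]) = [  -  99.41,  -  91, - 88,-88,- 79 , - 74,-45 , - 22, - 4 ,-37/19, 47/8,  27 , 84 ] 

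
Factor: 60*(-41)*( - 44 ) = 108240 =2^4*3^1*5^1*11^1*41^1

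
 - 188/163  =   - 2+138/163=   - 1.15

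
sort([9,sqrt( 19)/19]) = [sqrt(19) /19, 9]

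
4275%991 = 311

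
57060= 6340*9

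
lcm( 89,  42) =3738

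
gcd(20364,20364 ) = 20364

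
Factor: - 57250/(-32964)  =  2^( - 1)*3^ ( - 1 )*5^3  *41^(- 1)*67^( - 1)*229^1 = 28625/16482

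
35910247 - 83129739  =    -  47219492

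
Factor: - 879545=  - 5^1 * 175909^1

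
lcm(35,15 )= 105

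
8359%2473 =940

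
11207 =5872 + 5335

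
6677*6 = 40062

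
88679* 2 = 177358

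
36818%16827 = 3164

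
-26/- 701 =26/701 = 0.04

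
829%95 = 69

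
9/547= 9/547 =0.02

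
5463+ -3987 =1476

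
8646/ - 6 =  - 1441 + 0/1 = - 1441.00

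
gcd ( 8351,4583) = 1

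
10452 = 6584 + 3868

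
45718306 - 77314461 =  - 31596155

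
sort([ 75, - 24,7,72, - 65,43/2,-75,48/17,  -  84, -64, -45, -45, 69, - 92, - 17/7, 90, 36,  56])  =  [- 92, - 84,-75, - 65, - 64, - 45,  -  45, - 24,-17/7, 48/17, 7, 43/2,36,56,69, 72, 75, 90 ]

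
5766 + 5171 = 10937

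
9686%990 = 776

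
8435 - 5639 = 2796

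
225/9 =25=25.00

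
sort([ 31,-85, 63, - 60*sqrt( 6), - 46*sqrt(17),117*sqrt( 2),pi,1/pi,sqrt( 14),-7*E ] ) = [ - 46*sqrt( 17 ), - 60*sqrt (6),  -  85, - 7 * E , 1/pi,pi,sqrt( 14),31,63,117*sqrt( 2)]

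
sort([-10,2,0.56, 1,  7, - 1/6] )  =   [- 10 , - 1/6,0.56 , 1, 2, 7]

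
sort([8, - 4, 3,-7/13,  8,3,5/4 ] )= [  -  4,-7/13, 5/4, 3, 3, 8, 8]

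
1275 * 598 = 762450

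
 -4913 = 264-5177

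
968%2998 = 968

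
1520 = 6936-5416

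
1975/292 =6  +  223/292 = 6.76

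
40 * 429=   17160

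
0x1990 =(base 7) 25036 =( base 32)6cg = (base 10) 6544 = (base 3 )22222101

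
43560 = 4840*9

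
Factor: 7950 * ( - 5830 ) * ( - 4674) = 2^3*3^2*5^3 * 11^1*19^1*41^1*53^2 = 216632889000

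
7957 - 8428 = - 471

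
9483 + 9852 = 19335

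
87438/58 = 1507+16/29=   1507.55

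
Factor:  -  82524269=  - 79^1*677^1*1543^1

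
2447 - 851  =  1596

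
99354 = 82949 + 16405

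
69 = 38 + 31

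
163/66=163/66 = 2.47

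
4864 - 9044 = - 4180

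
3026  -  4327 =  - 1301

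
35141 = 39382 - 4241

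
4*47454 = 189816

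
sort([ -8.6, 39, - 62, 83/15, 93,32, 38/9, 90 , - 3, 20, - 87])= [ - 87, - 62, - 8.6, - 3,38/9,  83/15, 20, 32, 39, 90, 93 ] 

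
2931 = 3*977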